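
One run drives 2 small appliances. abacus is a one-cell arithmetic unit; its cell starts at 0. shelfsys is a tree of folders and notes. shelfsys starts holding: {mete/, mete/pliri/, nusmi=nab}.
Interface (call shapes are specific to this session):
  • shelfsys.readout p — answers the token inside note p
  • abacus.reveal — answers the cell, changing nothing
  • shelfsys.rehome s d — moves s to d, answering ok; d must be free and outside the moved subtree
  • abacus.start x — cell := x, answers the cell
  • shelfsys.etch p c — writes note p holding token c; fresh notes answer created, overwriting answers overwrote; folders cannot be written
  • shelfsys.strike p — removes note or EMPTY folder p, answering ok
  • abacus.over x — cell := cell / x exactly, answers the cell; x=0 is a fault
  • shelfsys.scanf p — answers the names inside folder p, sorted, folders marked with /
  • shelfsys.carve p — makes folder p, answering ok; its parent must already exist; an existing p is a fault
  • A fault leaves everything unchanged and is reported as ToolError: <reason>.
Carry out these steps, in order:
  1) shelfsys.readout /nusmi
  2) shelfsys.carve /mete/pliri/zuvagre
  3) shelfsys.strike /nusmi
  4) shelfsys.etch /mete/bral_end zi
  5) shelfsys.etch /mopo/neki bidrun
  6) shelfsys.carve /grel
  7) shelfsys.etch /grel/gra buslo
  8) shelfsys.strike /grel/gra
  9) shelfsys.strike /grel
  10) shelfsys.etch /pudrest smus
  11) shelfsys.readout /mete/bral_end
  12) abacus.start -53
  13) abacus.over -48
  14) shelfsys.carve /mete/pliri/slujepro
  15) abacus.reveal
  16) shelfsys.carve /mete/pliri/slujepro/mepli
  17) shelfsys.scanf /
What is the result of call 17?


Answer: [mete/, pudrest]

Derivation:
~$ shelfsys.readout p=/nusmi
[out] nab
~$ shelfsys.carve p=/mete/pliri/zuvagre
[out] ok
~$ shelfsys.strike p=/nusmi
[out] ok
~$ shelfsys.etch p=/mete/bral_end c=zi
[out] created
~$ shelfsys.etch p=/mopo/neki c=bidrun
[out] ToolError: no parent
~$ shelfsys.carve p=/grel
[out] ok
~$ shelfsys.etch p=/grel/gra c=buslo
[out] created
~$ shelfsys.strike p=/grel/gra
[out] ok
~$ shelfsys.strike p=/grel
[out] ok
~$ shelfsys.etch p=/pudrest c=smus
[out] created
~$ shelfsys.readout p=/mete/bral_end
[out] zi
~$ abacus.start x=-53
[out] -53
~$ abacus.over x=-48
[out] 53/48
~$ shelfsys.carve p=/mete/pliri/slujepro
[out] ok
~$ abacus.reveal
[out] 53/48
~$ shelfsys.carve p=/mete/pliri/slujepro/mepli
[out] ok
~$ shelfsys.scanf p=/
[out] [mete/, pudrest]


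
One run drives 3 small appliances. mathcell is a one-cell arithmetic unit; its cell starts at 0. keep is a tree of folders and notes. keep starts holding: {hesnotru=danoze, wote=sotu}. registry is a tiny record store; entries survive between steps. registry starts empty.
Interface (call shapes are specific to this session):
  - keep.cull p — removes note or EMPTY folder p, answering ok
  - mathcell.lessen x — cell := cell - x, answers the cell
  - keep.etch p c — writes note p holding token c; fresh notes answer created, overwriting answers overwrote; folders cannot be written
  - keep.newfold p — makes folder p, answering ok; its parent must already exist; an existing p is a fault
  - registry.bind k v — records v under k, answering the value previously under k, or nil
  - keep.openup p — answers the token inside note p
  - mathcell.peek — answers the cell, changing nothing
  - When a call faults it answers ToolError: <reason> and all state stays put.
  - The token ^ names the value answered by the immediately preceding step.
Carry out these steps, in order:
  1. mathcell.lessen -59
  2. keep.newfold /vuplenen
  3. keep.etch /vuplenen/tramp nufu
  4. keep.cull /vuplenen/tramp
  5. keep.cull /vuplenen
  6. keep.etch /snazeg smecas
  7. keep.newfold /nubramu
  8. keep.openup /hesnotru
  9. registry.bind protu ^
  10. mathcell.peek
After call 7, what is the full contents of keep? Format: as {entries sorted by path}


I call mathcell.lessen(x=-59), and see 59.
I try keep.newfold(p=/vuplenen), and get ok.
Using keep.etch(p=/vuplenen/tramp, c=nufu), → created.
I use keep.cull(p=/vuplenen/tramp), yielding ok.
I call keep.cull(p=/vuplenen), and see ok.
I call keep.etch(p=/snazeg, c=smecas), which returns created.
Using keep.newfold(p=/nubramu), and see ok.
I run keep.openup(p=/hesnotru), and see danoze.
I use registry.bind(k=protu, v=^), and observe nil.
Invoking mathcell.peek, and get 59.

Answer: {hesnotru=danoze, nubramu/, snazeg=smecas, wote=sotu}


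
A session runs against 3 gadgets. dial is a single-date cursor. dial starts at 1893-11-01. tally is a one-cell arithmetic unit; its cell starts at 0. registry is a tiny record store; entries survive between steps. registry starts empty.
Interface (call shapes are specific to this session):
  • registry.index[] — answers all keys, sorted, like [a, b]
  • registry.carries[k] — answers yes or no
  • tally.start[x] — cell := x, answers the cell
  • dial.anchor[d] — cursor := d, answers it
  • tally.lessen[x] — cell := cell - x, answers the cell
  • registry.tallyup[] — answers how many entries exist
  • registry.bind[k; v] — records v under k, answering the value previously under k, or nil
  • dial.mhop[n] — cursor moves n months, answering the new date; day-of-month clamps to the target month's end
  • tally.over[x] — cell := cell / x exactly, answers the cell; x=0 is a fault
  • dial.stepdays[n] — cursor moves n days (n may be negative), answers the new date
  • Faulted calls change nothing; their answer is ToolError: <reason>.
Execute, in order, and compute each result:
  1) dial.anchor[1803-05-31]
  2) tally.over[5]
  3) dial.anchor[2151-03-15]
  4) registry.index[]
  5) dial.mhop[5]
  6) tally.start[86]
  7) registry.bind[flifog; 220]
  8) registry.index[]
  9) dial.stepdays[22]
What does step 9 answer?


I use dial.anchor on d='1803-05-31', yielding 1803-05-31.
I invoke tally.over on x='5', yielding 0.
Invoking dial.anchor on d='2151-03-15', and observe 2151-03-15.
Now I run registry.index(), which returns [].
Next I call dial.mhop on n='5', → 2151-08-15.
Calling tally.start on x='86', giving 86.
I call registry.bind on k='flifog', v='220', which returns nil.
Then registry.index: [flifog].
I invoke dial.stepdays on n='22', — result: 2151-09-06.

Answer: 2151-09-06


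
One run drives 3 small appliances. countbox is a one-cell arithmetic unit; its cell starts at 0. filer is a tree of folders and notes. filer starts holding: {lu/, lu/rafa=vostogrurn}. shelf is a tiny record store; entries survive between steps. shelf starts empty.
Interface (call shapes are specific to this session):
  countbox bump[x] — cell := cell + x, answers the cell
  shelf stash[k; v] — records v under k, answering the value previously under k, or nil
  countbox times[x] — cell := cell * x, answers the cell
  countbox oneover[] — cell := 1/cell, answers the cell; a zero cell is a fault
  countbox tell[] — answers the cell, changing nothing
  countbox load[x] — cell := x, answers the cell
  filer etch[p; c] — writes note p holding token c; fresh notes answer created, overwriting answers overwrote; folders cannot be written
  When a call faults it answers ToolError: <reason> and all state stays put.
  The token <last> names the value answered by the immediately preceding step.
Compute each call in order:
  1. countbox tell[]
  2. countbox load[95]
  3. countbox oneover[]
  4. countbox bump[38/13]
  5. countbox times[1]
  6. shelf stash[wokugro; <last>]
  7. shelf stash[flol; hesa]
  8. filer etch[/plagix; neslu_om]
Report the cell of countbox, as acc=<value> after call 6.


% countbox tell
:: 0
% countbox load x: 95
:: 95
% countbox oneover
:: 1/95
% countbox bump x: 38/13
:: 3623/1235
% countbox times x: 1
:: 3623/1235
% shelf stash k: wokugro v: <last>
:: nil
% shelf stash k: flol v: hesa
:: nil
% filer etch p: /plagix c: neslu_om
:: created

Answer: acc=3623/1235


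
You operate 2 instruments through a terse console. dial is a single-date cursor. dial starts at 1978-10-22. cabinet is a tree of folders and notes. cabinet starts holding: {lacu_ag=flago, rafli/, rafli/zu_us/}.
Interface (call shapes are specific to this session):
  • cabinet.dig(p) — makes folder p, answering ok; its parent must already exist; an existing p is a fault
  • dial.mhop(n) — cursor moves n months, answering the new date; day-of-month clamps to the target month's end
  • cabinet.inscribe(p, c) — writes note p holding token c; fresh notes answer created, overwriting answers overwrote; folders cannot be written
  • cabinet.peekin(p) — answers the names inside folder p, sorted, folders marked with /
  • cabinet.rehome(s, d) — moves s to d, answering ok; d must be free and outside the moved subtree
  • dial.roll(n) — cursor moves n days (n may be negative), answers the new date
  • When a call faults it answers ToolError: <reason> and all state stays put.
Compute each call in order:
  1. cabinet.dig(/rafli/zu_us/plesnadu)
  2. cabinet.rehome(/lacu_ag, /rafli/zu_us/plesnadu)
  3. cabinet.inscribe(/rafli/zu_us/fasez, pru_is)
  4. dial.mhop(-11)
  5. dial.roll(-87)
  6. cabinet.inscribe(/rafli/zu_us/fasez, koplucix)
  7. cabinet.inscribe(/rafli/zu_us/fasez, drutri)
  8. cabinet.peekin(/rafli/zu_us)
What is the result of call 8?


$ cabinet.dig /rafli/zu_us/plesnadu
  ok
$ cabinet.rehome /lacu_ag /rafli/zu_us/plesnadu
  ToolError: exists
$ cabinet.inscribe /rafli/zu_us/fasez pru_is
  created
$ dial.mhop -11
  1977-11-22
$ dial.roll -87
  1977-08-27
$ cabinet.inscribe /rafli/zu_us/fasez koplucix
  overwrote
$ cabinet.inscribe /rafli/zu_us/fasez drutri
  overwrote
$ cabinet.peekin /rafli/zu_us
  [fasez, plesnadu/]

Answer: [fasez, plesnadu/]


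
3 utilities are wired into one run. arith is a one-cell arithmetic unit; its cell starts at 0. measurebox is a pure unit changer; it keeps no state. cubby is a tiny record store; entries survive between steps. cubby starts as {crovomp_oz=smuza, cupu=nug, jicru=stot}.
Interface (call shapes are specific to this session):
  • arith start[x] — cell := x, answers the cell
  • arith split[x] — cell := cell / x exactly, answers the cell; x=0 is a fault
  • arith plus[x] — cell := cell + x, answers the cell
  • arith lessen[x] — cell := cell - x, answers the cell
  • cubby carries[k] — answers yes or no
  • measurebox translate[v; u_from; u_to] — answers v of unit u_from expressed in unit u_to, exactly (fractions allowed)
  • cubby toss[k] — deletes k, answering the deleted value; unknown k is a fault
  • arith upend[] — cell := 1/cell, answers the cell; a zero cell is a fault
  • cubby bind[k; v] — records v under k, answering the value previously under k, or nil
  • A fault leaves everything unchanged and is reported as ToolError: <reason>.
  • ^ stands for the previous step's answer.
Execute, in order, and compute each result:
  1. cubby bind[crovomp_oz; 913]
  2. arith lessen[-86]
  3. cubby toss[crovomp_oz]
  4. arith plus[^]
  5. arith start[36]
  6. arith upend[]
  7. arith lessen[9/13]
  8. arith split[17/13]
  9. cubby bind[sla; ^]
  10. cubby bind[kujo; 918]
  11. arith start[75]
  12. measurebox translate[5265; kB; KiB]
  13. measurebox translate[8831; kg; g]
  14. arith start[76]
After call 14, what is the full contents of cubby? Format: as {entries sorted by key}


→ cubby bind(k=crovomp_oz, v=913)
← smuza
→ arith lessen(x=-86)
← 86
→ cubby toss(k=crovomp_oz)
← 913
→ arith plus(x=^)
← 999
→ arith start(x=36)
← 36
→ arith upend()
← 1/36
→ arith lessen(x=9/13)
← -311/468
→ arith split(x=17/13)
← -311/612
→ cubby bind(k=sla, v=^)
← nil
→ cubby bind(k=kujo, v=918)
← nil
→ arith start(x=75)
← 75
→ measurebox translate(v=5265, u_from=kB, u_to=KiB)
← 658125/128
→ measurebox translate(v=8831, u_from=kg, u_to=g)
← 8831000
→ arith start(x=76)
← 76

Answer: {cupu=nug, jicru=stot, kujo=918, sla=-311/612}


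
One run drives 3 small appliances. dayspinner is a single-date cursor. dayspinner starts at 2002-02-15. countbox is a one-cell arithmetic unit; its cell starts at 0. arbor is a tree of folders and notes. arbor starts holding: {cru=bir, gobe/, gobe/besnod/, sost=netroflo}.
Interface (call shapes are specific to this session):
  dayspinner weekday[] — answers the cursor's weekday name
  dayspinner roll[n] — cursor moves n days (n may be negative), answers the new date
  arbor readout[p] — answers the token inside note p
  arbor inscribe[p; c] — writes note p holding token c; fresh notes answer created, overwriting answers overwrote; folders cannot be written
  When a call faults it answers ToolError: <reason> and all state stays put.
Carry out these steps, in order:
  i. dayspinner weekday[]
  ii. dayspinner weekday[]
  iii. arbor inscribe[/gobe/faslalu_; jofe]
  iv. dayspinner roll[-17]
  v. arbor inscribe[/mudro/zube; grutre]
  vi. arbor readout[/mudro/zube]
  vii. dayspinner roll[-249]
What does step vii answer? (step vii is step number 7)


Act: dayspinner weekday[]
Obs: Friday
Act: dayspinner weekday[]
Obs: Friday
Act: arbor inscribe[/gobe/faslalu_; jofe]
Obs: created
Act: dayspinner roll[-17]
Obs: 2002-01-29
Act: arbor inscribe[/mudro/zube; grutre]
Obs: ToolError: no parent
Act: arbor readout[/mudro/zube]
Obs: ToolError: not found
Act: dayspinner roll[-249]
Obs: 2001-05-25

Answer: 2001-05-25


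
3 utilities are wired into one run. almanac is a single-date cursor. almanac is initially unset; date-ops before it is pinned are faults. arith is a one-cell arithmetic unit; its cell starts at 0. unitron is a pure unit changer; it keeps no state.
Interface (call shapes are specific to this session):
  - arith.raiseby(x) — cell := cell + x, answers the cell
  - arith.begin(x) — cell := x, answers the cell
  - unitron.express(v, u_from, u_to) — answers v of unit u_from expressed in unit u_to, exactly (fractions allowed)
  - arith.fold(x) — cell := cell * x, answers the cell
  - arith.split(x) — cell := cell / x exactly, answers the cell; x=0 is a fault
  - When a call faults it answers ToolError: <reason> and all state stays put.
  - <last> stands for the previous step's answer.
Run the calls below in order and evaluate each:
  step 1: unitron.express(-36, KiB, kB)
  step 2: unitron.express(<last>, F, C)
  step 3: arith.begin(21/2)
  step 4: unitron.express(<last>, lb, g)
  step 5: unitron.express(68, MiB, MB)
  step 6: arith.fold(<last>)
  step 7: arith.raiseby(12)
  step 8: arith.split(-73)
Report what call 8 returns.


Answer: -11885676/1140625

Derivation:
CALL express[-36; KiB; kB]
RET  -4608/125
CALL express[<last>; F; C]
RET  -8608/225
CALL begin[21/2]
RET  21/2
CALL express[<last>; lb; g]
RET  952543977/200000
CALL express[68; MiB; MB]
RET  1114112/15625
CALL fold[<last>]
RET  11698176/15625
CALL raiseby[12]
RET  11885676/15625
CALL split[-73]
RET  -11885676/1140625


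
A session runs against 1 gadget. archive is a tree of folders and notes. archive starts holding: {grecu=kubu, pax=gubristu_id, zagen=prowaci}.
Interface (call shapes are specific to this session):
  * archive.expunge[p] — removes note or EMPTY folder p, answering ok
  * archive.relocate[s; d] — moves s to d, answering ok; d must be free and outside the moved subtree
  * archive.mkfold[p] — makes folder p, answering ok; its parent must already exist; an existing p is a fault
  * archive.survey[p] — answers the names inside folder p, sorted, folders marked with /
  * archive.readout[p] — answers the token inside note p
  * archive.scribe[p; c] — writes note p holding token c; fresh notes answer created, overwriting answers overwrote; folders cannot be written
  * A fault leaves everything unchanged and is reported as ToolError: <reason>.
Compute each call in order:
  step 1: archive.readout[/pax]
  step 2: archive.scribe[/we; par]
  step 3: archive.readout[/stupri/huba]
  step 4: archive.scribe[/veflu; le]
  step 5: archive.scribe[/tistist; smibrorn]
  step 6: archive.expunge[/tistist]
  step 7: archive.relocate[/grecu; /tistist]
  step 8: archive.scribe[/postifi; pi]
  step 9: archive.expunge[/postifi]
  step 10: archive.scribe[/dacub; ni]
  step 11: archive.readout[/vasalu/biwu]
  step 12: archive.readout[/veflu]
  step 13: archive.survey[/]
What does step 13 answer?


Answer: [dacub, pax, tistist, veflu, we, zagen]

Derivation:
% readout p→/pax
  gubristu_id
% scribe p→/we c→par
  created
% readout p→/stupri/huba
  ToolError: not found
% scribe p→/veflu c→le
  created
% scribe p→/tistist c→smibrorn
  created
% expunge p→/tistist
  ok
% relocate s→/grecu d→/tistist
  ok
% scribe p→/postifi c→pi
  created
% expunge p→/postifi
  ok
% scribe p→/dacub c→ni
  created
% readout p→/vasalu/biwu
  ToolError: not found
% readout p→/veflu
  le
% survey p→/
  [dacub, pax, tistist, veflu, we, zagen]


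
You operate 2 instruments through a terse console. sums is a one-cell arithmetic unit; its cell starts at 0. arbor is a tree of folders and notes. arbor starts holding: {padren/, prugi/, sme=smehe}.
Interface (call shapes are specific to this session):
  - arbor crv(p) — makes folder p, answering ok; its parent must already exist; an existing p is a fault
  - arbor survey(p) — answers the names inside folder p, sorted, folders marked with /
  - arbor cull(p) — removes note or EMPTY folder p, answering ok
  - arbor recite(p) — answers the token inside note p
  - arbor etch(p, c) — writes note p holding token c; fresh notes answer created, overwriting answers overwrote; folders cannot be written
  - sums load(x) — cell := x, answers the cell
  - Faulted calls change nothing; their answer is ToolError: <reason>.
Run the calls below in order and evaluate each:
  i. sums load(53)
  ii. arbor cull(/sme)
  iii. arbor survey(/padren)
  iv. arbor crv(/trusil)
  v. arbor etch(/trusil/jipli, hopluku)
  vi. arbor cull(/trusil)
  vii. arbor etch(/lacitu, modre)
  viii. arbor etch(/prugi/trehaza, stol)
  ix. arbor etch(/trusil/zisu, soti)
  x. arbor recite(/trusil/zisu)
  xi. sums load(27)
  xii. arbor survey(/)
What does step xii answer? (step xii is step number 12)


# sums load(x=53) ~> 53
# arbor cull(p=/sme) ~> ok
# arbor survey(p=/padren) ~> []
# arbor crv(p=/trusil) ~> ok
# arbor etch(p=/trusil/jipli, c=hopluku) ~> created
# arbor cull(p=/trusil) ~> ToolError: not empty
# arbor etch(p=/lacitu, c=modre) ~> created
# arbor etch(p=/prugi/trehaza, c=stol) ~> created
# arbor etch(p=/trusil/zisu, c=soti) ~> created
# arbor recite(p=/trusil/zisu) ~> soti
# sums load(x=27) ~> 27
# arbor survey(p=/) ~> [lacitu, padren/, prugi/, trusil/]

Answer: [lacitu, padren/, prugi/, trusil/]


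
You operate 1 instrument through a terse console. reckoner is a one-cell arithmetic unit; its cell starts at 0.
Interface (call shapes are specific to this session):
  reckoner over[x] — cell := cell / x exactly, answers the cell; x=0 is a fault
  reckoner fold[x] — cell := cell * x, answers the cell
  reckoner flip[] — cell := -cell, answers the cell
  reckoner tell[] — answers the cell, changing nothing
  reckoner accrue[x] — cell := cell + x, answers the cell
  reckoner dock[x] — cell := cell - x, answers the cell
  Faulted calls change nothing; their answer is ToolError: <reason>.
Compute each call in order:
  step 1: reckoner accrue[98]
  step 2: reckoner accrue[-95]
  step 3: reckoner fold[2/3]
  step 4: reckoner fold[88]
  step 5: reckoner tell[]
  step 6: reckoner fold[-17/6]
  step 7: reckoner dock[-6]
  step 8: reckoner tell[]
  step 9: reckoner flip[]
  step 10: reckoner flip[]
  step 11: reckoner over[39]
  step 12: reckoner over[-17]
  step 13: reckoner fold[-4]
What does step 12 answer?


Answer: 1478/1989

Derivation:
% 1. reckoner accrue(x: 98) => 98
% 2. reckoner accrue(x: -95) => 3
% 3. reckoner fold(x: 2/3) => 2
% 4. reckoner fold(x: 88) => 176
% 5. reckoner tell() => 176
% 6. reckoner fold(x: -17/6) => -1496/3
% 7. reckoner dock(x: -6) => -1478/3
% 8. reckoner tell() => -1478/3
% 9. reckoner flip() => 1478/3
% 10. reckoner flip() => -1478/3
% 11. reckoner over(x: 39) => -1478/117
% 12. reckoner over(x: -17) => 1478/1989
% 13. reckoner fold(x: -4) => -5912/1989


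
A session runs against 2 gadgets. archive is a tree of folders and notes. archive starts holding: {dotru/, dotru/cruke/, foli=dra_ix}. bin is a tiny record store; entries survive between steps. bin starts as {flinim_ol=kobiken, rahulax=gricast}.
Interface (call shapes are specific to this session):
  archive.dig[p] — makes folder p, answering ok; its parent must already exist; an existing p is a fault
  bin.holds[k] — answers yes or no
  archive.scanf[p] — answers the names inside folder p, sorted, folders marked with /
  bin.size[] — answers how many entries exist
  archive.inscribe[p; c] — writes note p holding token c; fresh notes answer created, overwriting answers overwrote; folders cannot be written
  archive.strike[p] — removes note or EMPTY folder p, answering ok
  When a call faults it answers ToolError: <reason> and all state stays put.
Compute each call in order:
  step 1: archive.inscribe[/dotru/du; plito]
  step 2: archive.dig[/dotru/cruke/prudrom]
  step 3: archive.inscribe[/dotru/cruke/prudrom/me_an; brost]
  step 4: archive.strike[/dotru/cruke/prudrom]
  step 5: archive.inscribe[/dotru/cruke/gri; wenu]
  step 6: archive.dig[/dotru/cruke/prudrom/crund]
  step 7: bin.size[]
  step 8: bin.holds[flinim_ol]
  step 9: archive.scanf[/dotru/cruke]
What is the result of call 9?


Answer: [gri, prudrom/]

Derivation:
Then archive.inscribe with /dotru/du, plito, and see created.
Invoking archive.dig with /dotru/cruke/prudrom, and see ok.
Now I run archive.inscribe with /dotru/cruke/prudrom/me_an, brost, which returns created.
I use archive.strike with /dotru/cruke/prudrom, which returns ToolError: not empty.
Then archive.inscribe with /dotru/cruke/gri, wenu, — result: created.
I invoke archive.dig with /dotru/cruke/prudrom/crund, → ok.
I use bin.size, → 2.
Using bin.holds with flinim_ol, yielding yes.
Invoking archive.scanf with /dotru/cruke, and observe [gri, prudrom/].


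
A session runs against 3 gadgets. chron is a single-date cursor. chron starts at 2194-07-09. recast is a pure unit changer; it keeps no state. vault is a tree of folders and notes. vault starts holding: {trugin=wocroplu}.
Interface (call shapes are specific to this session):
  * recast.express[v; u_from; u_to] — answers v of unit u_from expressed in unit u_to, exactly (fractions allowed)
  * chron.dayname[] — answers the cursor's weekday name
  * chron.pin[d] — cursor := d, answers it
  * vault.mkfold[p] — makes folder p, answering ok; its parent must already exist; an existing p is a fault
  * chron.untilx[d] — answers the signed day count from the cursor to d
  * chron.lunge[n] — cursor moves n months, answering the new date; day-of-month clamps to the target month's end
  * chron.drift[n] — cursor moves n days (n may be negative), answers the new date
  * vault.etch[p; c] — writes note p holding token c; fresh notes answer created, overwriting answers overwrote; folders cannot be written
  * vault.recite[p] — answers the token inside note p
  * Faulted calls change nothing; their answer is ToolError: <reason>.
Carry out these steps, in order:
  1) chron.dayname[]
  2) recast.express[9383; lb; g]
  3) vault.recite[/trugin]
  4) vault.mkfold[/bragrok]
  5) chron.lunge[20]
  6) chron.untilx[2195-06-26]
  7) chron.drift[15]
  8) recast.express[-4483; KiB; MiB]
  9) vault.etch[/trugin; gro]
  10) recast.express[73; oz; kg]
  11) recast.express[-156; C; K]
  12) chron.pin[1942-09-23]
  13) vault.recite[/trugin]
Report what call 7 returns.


Answer: 2196-03-24

Derivation:
Using dayname(), giving Wednesday.
I use express(v: 9383, u_from: lb, u_to: g), → 425605720771/100000.
Next I call recite(p: /trugin), giving wocroplu.
I call mkfold(p: /bragrok): ok.
I invoke lunge(n: 20), — result: 2196-03-09.
Now I run untilx(d: 2195-06-26), which returns -257.
I use drift(n: 15), and get 2196-03-24.
Then express(v: -4483, u_from: KiB, u_to: MiB), → -4483/1024.
Then etch(p: /trugin, c: gro), → overwrote.
I invoke express(v: 73, u_from: oz, u_to: kg), yielding 3311224301/1600000000.
Using express(v: -156, u_from: C, u_to: K), — result: 2343/20.
I invoke pin(d: 1942-09-23), yielding 1942-09-23.
I run recite(p: /trugin), → gro.


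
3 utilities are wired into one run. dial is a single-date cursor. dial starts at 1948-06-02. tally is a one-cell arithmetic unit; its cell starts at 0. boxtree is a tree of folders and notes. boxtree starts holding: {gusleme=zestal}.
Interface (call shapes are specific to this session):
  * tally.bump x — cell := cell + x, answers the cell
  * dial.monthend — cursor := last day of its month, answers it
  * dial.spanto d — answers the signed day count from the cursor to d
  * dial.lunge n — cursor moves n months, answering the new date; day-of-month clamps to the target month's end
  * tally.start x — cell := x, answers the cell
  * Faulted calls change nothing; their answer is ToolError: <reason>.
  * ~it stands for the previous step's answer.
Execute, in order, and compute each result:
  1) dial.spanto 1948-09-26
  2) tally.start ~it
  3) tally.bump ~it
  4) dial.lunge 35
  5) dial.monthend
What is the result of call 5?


Answer: 1951-05-31

Derivation:
;; 1. spanto(d=1948-09-26) => 116
;; 2. start(x=~it) => 116
;; 3. bump(x=~it) => 232
;; 4. lunge(n=35) => 1951-05-02
;; 5. monthend() => 1951-05-31


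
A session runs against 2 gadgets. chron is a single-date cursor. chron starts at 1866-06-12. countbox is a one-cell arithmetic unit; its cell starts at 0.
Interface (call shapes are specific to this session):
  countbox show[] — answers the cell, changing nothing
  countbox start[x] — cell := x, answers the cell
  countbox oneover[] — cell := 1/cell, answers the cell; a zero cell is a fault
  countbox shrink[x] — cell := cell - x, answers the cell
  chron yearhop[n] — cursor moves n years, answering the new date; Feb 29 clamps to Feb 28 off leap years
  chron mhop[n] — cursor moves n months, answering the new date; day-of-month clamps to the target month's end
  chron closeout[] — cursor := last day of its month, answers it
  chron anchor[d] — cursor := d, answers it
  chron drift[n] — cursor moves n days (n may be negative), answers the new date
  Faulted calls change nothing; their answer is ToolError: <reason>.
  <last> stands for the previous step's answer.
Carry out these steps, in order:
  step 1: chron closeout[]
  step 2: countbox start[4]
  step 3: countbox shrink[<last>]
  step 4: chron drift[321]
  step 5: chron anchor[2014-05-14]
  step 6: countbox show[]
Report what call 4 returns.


Step: chron closeout[]
Result: 1866-06-30
Step: countbox start[x: 4]
Result: 4
Step: countbox shrink[x: <last>]
Result: 0
Step: chron drift[n: 321]
Result: 1867-05-17
Step: chron anchor[d: 2014-05-14]
Result: 2014-05-14
Step: countbox show[]
Result: 0

Answer: 1867-05-17


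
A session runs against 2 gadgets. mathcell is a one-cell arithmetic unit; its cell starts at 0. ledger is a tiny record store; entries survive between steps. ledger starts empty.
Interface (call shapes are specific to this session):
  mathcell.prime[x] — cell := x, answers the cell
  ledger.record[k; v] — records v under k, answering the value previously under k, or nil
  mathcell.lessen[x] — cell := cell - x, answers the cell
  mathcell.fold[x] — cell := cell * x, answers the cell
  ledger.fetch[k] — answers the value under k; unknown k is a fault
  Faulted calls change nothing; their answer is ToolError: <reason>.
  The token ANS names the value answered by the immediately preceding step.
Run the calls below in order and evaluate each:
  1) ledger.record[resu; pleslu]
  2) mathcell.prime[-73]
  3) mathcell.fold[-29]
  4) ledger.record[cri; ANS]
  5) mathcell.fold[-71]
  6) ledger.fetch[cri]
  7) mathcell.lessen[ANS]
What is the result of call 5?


Act: ledger.record[k='resu'; v='pleslu']
Obs: nil
Act: mathcell.prime[x='-73']
Obs: -73
Act: mathcell.fold[x='-29']
Obs: 2117
Act: ledger.record[k='cri'; v='ANS']
Obs: nil
Act: mathcell.fold[x='-71']
Obs: -150307
Act: ledger.fetch[k='cri']
Obs: 2117
Act: mathcell.lessen[x='ANS']
Obs: -152424

Answer: -150307


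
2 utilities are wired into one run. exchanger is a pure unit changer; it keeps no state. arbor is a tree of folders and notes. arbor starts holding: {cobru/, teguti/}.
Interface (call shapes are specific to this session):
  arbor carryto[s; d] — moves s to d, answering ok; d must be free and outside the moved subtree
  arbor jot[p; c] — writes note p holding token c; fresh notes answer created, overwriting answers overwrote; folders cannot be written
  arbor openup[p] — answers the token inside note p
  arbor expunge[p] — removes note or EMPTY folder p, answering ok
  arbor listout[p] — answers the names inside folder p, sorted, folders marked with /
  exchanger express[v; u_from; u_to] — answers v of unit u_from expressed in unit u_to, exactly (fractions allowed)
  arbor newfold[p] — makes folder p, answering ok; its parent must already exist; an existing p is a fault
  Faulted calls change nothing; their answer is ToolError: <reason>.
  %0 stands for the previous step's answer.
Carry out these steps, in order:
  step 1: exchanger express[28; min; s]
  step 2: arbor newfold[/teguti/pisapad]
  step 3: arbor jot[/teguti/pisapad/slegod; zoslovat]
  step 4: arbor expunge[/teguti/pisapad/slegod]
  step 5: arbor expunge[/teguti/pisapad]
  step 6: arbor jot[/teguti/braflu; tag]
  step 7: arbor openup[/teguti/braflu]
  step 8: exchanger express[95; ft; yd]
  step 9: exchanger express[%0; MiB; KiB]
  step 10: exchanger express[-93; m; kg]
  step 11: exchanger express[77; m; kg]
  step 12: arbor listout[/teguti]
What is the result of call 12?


Invoking exchanger express on v→28, u_from→min, u_to→s, → 1680.
Invoking arbor newfold on p→/teguti/pisapad, yielding ok.
I use arbor jot on p→/teguti/pisapad/slegod, c→zoslovat, yielding created.
Now I run arbor expunge on p→/teguti/pisapad/slegod, and see ok.
Calling arbor expunge on p→/teguti/pisapad, yielding ok.
I use arbor jot on p→/teguti/braflu, c→tag, yielding created.
Invoking arbor openup on p→/teguti/braflu, — result: tag.
I run exchanger express on v→95, u_from→ft, u_to→yd, and observe 95/3.
Then exchanger express on v→%0, u_from→MiB, u_to→KiB: 97280/3.
Using exchanger express on v→-93, u_from→m, u_to→kg, yielding ToolError: incompatible units.
Calling exchanger express on v→77, u_from→m, u_to→kg, and see ToolError: incompatible units.
Now I run arbor listout on p→/teguti, → [braflu].

Answer: [braflu]


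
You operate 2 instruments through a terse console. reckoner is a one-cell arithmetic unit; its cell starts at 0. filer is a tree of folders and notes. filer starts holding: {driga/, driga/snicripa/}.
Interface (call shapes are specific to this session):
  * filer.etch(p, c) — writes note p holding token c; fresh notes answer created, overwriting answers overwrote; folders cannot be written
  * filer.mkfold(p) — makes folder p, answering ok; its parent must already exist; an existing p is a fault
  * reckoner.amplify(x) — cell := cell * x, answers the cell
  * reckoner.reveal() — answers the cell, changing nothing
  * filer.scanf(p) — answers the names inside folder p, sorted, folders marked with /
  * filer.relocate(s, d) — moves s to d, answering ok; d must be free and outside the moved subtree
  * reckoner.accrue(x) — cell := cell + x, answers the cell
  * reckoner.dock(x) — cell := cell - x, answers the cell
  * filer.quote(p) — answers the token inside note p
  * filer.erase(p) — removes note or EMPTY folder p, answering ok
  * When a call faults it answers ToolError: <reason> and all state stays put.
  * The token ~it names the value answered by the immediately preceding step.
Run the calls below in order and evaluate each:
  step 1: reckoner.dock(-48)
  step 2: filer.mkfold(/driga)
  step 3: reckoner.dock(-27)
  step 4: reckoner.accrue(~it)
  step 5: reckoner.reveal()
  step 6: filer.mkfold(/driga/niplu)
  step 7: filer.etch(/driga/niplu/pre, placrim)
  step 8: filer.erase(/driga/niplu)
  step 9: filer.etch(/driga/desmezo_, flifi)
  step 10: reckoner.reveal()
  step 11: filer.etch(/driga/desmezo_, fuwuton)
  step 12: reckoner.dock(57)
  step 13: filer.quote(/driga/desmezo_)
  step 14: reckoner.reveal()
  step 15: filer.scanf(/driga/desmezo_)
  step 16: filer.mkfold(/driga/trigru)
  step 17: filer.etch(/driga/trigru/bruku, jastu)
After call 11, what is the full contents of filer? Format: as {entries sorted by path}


Answer: {driga/, driga/desmezo_=fuwuton, driga/niplu/, driga/niplu/pre=placrim, driga/snicripa/}

Derivation:
// 1. dock(x='-48') ~> 48
// 2. mkfold(p='/driga') ~> ToolError: exists
// 3. dock(x='-27') ~> 75
// 4. accrue(x='~it') ~> 150
// 5. reveal() ~> 150
// 6. mkfold(p='/driga/niplu') ~> ok
// 7. etch(p='/driga/niplu/pre', c='placrim') ~> created
// 8. erase(p='/driga/niplu') ~> ToolError: not empty
// 9. etch(p='/driga/desmezo_', c='flifi') ~> created
// 10. reveal() ~> 150
// 11. etch(p='/driga/desmezo_', c='fuwuton') ~> overwrote
// 12. dock(x='57') ~> 93
// 13. quote(p='/driga/desmezo_') ~> fuwuton
// 14. reveal() ~> 93
// 15. scanf(p='/driga/desmezo_') ~> ToolError: not a directory
// 16. mkfold(p='/driga/trigru') ~> ok
// 17. etch(p='/driga/trigru/bruku', c='jastu') ~> created


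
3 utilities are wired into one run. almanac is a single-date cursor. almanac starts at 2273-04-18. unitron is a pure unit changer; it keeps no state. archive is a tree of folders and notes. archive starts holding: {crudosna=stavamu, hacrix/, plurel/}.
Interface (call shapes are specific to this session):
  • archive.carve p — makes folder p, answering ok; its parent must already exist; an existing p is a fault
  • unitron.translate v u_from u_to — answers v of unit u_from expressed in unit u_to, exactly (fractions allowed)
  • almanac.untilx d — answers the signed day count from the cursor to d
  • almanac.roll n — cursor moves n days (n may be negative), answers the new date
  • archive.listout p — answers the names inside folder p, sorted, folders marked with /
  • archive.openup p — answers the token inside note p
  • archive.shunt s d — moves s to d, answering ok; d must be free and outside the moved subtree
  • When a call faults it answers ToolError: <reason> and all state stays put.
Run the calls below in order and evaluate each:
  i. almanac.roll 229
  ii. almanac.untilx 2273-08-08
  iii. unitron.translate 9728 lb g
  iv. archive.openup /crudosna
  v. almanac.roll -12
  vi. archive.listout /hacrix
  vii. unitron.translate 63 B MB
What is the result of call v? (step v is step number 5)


$ roll n=229
= 2273-12-03
$ untilx d=2273-08-08
= -117
$ translate v=9728 u_from=lb u_to=g
= 13789208048/3125
$ openup p=/crudosna
= stavamu
$ roll n=-12
= 2273-11-21
$ listout p=/hacrix
= []
$ translate v=63 u_from=B u_to=MB
= 63/1000000

Answer: 2273-11-21


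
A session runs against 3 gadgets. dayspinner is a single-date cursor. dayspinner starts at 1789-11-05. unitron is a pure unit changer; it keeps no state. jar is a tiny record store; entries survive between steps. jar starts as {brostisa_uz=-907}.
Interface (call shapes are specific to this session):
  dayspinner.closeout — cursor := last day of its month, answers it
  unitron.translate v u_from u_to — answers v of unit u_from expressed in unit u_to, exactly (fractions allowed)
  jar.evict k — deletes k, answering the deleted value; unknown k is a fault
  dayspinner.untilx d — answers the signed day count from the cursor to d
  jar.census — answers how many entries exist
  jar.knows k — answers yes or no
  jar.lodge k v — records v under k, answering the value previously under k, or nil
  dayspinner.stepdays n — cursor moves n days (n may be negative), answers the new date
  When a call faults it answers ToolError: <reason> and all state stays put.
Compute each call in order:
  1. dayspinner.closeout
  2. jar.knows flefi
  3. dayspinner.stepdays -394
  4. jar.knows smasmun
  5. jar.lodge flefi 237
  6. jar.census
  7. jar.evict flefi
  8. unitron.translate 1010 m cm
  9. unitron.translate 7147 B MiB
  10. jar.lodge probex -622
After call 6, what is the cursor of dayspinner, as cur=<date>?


$ closeout
[out] 1789-11-30
$ knows k: flefi
[out] no
$ stepdays n: -394
[out] 1788-11-01
$ knows k: smasmun
[out] no
$ lodge k: flefi v: 237
[out] nil
$ census
[out] 2
$ evict k: flefi
[out] 237
$ translate v: 1010 u_from: m u_to: cm
[out] 101000
$ translate v: 7147 u_from: B u_to: MiB
[out] 7147/1048576
$ lodge k: probex v: -622
[out] nil

Answer: cur=1788-11-01


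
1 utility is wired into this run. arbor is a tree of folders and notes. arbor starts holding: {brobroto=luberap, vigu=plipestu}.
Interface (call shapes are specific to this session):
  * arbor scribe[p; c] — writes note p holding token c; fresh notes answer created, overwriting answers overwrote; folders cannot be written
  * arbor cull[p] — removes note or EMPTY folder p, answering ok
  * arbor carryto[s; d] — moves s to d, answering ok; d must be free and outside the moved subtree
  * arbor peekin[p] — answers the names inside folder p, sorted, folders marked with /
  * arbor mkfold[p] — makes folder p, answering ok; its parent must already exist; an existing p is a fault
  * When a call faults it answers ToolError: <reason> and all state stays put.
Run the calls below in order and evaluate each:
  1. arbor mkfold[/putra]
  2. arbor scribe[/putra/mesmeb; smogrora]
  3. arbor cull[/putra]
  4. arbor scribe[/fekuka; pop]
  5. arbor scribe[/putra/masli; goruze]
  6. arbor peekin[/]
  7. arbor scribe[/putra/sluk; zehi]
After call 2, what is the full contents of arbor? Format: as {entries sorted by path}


% arbor mkfold(/putra) : ok
% arbor scribe(/putra/mesmeb, smogrora) : created
% arbor cull(/putra) : ToolError: not empty
% arbor scribe(/fekuka, pop) : created
% arbor scribe(/putra/masli, goruze) : created
% arbor peekin(/) : [brobroto, fekuka, putra/, vigu]
% arbor scribe(/putra/sluk, zehi) : created

Answer: {brobroto=luberap, putra/, putra/mesmeb=smogrora, vigu=plipestu}


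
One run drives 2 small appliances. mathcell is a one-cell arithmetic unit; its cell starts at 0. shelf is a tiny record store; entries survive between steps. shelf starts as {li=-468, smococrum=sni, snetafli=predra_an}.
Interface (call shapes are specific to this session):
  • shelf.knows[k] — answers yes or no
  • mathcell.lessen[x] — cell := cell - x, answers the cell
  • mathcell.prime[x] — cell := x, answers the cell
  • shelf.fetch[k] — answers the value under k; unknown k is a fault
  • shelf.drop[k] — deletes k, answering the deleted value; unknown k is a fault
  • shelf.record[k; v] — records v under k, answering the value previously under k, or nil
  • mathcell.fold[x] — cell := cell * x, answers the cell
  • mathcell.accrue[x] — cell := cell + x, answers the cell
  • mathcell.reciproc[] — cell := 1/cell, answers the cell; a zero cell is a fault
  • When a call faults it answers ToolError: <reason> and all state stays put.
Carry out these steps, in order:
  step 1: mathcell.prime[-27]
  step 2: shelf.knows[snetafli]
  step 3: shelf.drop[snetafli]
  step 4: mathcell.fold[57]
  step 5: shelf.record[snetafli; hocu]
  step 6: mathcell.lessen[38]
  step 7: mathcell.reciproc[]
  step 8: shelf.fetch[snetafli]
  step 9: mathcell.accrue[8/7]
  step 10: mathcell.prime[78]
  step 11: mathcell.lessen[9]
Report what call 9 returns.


[in] mathcell.prime x→-27
:: -27
[in] shelf.knows k→snetafli
:: yes
[in] shelf.drop k→snetafli
:: predra_an
[in] mathcell.fold x→57
:: -1539
[in] shelf.record k→snetafli v→hocu
:: nil
[in] mathcell.lessen x→38
:: -1577
[in] mathcell.reciproc
:: -1/1577
[in] shelf.fetch k→snetafli
:: hocu
[in] mathcell.accrue x→8/7
:: 12609/11039
[in] mathcell.prime x→78
:: 78
[in] mathcell.lessen x→9
:: 69

Answer: 12609/11039


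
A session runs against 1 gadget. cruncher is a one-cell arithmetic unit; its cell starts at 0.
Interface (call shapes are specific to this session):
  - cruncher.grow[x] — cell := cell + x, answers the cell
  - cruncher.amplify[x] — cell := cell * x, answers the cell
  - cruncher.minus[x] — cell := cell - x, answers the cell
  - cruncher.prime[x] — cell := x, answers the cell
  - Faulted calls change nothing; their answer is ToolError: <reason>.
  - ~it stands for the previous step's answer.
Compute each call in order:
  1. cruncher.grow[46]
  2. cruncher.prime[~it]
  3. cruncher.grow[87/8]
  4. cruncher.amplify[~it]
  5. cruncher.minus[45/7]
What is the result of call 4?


I call cruncher.grow with x: 46, → 46.
I invoke cruncher.prime with x: ~it, and observe 46.
Using cruncher.grow with x: 87/8, giving 455/8.
Now I run cruncher.amplify with x: ~it: 207025/64.
I invoke cruncher.minus with x: 45/7: 1446295/448.

Answer: 207025/64
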